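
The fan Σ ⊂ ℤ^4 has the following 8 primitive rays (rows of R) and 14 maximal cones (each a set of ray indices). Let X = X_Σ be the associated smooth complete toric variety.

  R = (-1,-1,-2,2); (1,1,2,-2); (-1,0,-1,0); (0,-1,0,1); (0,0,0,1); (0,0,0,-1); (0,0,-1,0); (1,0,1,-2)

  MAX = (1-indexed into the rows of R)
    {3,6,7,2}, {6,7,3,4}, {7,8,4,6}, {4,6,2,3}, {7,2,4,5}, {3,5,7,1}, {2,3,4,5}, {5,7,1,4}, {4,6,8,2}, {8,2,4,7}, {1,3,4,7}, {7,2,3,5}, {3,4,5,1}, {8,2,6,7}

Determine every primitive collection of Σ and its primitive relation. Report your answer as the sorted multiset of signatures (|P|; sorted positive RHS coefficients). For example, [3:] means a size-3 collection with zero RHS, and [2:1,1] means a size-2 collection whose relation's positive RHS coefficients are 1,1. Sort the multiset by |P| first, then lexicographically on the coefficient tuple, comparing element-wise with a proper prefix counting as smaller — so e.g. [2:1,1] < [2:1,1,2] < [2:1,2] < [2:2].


Primitive collections (9):

  • {1,2}:  v_{1} + v_{2} = 0  ⟹  sig = [2:]
  • {5,6}:  v_{5} + v_{6} = 0  ⟹  sig = [2:]
  • {1,6}:  v_{1} + v_{6} = v_{3} + v_{4} + v_{7}  ⟹  sig = [2:1,1,1]
  • {1,8}:  v_{1} + v_{8} = v_{4} + v_{6} + v_{7}  ⟹  sig = [2:1,1,1]
  • {5,8}:  v_{5} + v_{8} = v_{2} + v_{4} + v_{7}  ⟹  sig = [2:1,1,1]
  • {3,8}:  v_{3} + v_{8} = 2·v_{6}  ⟹  sig = [2:2]
  • {2,3,4,7}:  v_{2} + v_{3} + v_{4} + v_{7} = v_{6}  ⟹  sig = [4:1]
  • {2,4,6,7}:  v_{2} + v_{4} + v_{6} + v_{7} = v_{8}  ⟹  sig = [4:1]
  • {3,4,5,7}:  v_{3} + v_{4} + v_{5} + v_{7} = v_{1}  ⟹  sig = [4:1]

so the primitive-relation signature multiset is
[[2:], [2:], [2:1,1,1], [2:1,1,1], [2:1,1,1], [2:2], [4:1], [4:1], [4:1]]


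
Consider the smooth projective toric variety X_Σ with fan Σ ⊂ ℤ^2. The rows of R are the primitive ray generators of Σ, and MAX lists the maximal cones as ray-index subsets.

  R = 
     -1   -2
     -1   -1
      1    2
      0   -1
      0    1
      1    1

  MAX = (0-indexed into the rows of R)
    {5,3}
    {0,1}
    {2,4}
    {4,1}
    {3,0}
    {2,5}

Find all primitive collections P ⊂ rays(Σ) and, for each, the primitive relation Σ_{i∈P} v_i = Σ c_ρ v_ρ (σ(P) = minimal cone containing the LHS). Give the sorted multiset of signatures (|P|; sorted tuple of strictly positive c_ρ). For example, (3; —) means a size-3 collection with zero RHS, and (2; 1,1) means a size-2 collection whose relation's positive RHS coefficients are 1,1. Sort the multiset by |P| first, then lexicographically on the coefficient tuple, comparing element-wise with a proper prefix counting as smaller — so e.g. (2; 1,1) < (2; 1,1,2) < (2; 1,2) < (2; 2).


9 minimal non-faces of Δ(Σ) (on 6 rays):

  {0,2}:  v_{0} + v_{2} = 0  so sig = (2; —)
  {1,5}:  v_{1} + v_{5} = 0  so sig = (2; —)
  {3,4}:  v_{3} + v_{4} = 0  so sig = (2; —)
  {0,4}:  v_{0} + v_{4} = v_{1}  so sig = (2; 1)
  {0,5}:  v_{0} + v_{5} = v_{3}  so sig = (2; 1)
  {1,2}:  v_{1} + v_{2} = v_{4}  so sig = (2; 1)
  {1,3}:  v_{1} + v_{3} = v_{0}  so sig = (2; 1)
  {2,3}:  v_{2} + v_{3} = v_{5}  so sig = (2; 1)
  {4,5}:  v_{4} + v_{5} = v_{2}  so sig = (2; 1)

Signatures (|P|; sorted positive RHS coefficients), sorted:
{ (2; —) ×3,  (2; 1) ×6 }


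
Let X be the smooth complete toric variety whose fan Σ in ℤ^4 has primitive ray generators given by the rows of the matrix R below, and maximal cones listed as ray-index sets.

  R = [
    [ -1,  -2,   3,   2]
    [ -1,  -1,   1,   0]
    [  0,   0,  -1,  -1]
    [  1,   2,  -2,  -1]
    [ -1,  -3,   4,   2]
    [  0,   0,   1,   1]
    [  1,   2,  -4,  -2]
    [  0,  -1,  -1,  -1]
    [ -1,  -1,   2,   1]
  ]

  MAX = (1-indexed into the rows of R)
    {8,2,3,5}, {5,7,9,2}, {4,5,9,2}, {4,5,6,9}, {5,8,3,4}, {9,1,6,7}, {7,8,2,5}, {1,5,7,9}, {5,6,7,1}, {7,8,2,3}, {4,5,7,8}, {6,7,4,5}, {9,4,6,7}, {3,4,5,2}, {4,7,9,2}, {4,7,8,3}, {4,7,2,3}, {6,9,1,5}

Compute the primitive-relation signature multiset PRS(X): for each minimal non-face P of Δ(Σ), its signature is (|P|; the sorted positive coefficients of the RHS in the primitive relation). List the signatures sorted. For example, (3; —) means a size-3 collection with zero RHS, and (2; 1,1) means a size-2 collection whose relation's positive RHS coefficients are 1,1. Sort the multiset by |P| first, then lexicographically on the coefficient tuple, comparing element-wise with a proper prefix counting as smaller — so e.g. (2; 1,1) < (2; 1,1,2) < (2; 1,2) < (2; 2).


Primitive collections (14):

  P={3,6}:  v_{3} + v_{6} = 0  →  sig = (2; —)
  P={1,4}:  v_{1} + v_{4} = v_{6}  →  sig = (2; 1)
  P={2,6}:  v_{2} + v_{6} = v_{9}  →  sig = (2; 1)
  P={3,9}:  v_{3} + v_{9} = v_{2}  →  sig = (2; 1)
  P={6,8}:  v_{6} + v_{8} = v_{5} + v_{7}  →  sig = (2; 1,1)
  P={1,3}:  v_{1} + v_{3} = v_{5} + v_{7} + v_{9}  →  sig = (2; 1,1,1)
  P={8,9}:  v_{8} + v_{9} = v_{2} + v_{5} + v_{7}  →  sig = (2; 1,1,1)
  P={1,2}:  v_{1} + v_{2} = v_{5} + v_{7} + 2·v_{9}  →  sig = (2; 1,1,2)
  P={1,8}:  v_{1} + v_{8} = 2·v_{5} + 2·v_{7} + v_{9}  →  sig = (2; 1,2,2)
  P={3,5,7}:  v_{3} + v_{5} + v_{7} = v_{8}  →  sig = (3; 1)
  P={2,4,8}:  v_{2} + v_{4} + v_{8} = 2·v_{3}  →  sig = (3; 2)
  P={4,5,7,9}:  v_{4} + v_{5} + v_{7} + v_{9} = 0  →  sig = (4; —)
  P={2,4,5,7}:  v_{2} + v_{4} + v_{5} + v_{7} = v_{3}  →  sig = (4; 1)
  P={5,6,7,9}:  v_{5} + v_{6} + v_{7} + v_{9} = v_{1}  →  sig = (4; 1)

Sorted signature multiset PRS(X):
    |P|=2: 9 collections, coeffs (), (1), (1), (1), (1,1), (1,1,1), (1,1,1), (1,1,2), (1,2,2)
    |P|=3: 2 collections, coeffs (1), (2)
    |P|=4: 3 collections, coeffs (), (1), (1)


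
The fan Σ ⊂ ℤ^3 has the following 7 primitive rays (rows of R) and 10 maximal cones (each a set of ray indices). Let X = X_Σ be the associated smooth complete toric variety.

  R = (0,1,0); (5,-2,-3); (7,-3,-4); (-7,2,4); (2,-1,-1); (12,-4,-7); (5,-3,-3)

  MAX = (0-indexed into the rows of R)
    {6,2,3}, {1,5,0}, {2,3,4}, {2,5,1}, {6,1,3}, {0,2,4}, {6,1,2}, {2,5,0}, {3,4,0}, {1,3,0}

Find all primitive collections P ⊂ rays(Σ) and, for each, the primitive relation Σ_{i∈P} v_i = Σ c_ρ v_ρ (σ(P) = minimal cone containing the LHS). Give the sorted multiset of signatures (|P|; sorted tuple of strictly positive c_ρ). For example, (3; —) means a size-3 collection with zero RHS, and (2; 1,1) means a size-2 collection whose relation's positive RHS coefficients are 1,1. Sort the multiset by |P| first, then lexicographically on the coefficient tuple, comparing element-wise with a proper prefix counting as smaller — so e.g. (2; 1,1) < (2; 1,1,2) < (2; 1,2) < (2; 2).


9 collections generate NE(X_Σ); each relation:

  P={0,6}:  v_{0} + v_{6} = v_{1}  →  sig = (2; 1)
  P={1,4}:  v_{1} + v_{4} = v_{2}  →  sig = (2; 1)
  P={3,5}:  v_{3} + v_{5} = v_{1}  →  sig = (2; 1)
  P={4,5}:  v_{4} + v_{5} = v_{0} + 2·v_{2}  →  sig = (2; 1,2)
  P={4,6}:  v_{4} + v_{6} = 2·v_{2} + v_{3}  →  sig = (2; 1,2)
  P={5,6}:  v_{5} + v_{6} = 2·v_{1} + v_{2}  →  sig = (2; 1,2)
  P={0,2,3}:  v_{0} + v_{2} + v_{3} = 0  →  sig = (3; —)
  P={0,1,2}:  v_{0} + v_{1} + v_{2} = v_{5}  →  sig = (3; 1)
  P={1,2,3}:  v_{1} + v_{2} + v_{3} = v_{6}  →  sig = (3; 1)

Hence PRS(X_Σ) =
    |P|=2: 6 collections, coeffs (1), (1), (1), (1,2), (1,2), (1,2)
    |P|=3: 3 collections, coeffs (), (1), (1)


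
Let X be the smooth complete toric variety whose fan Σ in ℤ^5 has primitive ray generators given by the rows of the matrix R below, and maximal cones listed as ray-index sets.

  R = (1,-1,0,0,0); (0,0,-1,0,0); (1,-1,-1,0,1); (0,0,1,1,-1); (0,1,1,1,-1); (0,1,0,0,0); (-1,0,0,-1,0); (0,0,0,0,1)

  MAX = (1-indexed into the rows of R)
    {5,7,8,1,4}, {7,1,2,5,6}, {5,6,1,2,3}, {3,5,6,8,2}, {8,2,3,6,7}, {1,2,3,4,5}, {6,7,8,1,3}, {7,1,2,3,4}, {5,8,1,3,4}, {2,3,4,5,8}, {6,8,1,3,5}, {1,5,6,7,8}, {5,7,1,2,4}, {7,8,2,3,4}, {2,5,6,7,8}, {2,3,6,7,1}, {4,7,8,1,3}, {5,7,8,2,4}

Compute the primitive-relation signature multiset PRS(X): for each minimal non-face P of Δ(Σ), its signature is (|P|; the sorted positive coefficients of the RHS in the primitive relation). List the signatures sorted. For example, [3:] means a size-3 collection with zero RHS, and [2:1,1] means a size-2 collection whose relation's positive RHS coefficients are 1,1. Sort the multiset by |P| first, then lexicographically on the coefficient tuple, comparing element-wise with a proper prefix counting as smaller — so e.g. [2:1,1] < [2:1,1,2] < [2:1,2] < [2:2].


Σ has 3 primitive collections:

  P={4,6}:  v_{4} + v_{6} = v_{5} — sig = [2:1]
  P={3,5,7}:  v_{3} + v_{5} + v_{7} = 0 — sig = [3:]
  P={1,2,8}:  v_{1} + v_{2} + v_{8} = v_{3} — sig = [3:1]

so the primitive-relation signature multiset is
[[2:1], [3:], [3:1]]


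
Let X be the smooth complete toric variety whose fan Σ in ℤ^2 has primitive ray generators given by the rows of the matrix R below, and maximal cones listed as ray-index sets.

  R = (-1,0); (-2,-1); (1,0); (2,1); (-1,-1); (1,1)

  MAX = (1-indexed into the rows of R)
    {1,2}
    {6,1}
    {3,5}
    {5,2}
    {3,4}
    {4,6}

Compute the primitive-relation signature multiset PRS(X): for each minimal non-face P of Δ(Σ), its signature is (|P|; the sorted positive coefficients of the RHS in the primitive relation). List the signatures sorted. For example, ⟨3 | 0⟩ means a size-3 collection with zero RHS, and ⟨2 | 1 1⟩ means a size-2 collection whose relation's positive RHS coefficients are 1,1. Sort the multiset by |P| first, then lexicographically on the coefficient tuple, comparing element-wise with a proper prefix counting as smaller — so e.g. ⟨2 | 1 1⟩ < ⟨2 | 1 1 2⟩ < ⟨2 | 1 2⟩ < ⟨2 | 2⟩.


Primitive collections (9):

  • {1,3}:  v_{1} + v_{3} = 0  →  sig = ⟨2 | 0⟩
  • {2,4}:  v_{2} + v_{4} = 0  →  sig = ⟨2 | 0⟩
  • {5,6}:  v_{5} + v_{6} = 0  →  sig = ⟨2 | 0⟩
  • {1,4}:  v_{1} + v_{4} = v_{6}  →  sig = ⟨2 | 1⟩
  • {1,5}:  v_{1} + v_{5} = v_{2}  →  sig = ⟨2 | 1⟩
  • {2,3}:  v_{2} + v_{3} = v_{5}  →  sig = ⟨2 | 1⟩
  • {2,6}:  v_{2} + v_{6} = v_{1}  →  sig = ⟨2 | 1⟩
  • {3,6}:  v_{3} + v_{6} = v_{4}  →  sig = ⟨2 | 1⟩
  • {4,5}:  v_{4} + v_{5} = v_{3}  →  sig = ⟨2 | 1⟩

so the primitive-relation signature multiset is
    ⟨2 | 0⟩
    ⟨2 | 0⟩
    ⟨2 | 0⟩
    ⟨2 | 1⟩
    ⟨2 | 1⟩
    ⟨2 | 1⟩
    ⟨2 | 1⟩
    ⟨2 | 1⟩
    ⟨2 | 1⟩


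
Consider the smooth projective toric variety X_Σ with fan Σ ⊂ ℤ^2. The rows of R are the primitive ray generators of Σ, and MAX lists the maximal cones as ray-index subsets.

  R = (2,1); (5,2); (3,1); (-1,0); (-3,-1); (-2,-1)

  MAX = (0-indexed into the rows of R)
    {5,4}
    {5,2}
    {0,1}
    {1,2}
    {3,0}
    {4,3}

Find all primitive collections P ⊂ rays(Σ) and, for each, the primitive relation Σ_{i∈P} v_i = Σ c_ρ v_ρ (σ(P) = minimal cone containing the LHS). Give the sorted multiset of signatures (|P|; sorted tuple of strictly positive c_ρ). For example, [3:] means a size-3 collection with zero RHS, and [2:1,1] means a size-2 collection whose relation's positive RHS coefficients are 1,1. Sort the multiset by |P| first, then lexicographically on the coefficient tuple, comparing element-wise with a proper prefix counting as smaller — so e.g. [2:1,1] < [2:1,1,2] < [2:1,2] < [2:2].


Minimal non-faces — 9 found among 6 rays, 6 max cones:

  • {0,5}:  v_{0} + v_{5} = 0  ⇒ sig = [2:]
  • {2,4}:  v_{2} + v_{4} = 0  ⇒ sig = [2:]
  • {0,2}:  v_{0} + v_{2} = v_{1}  ⇒ sig = [2:1]
  • {0,4}:  v_{0} + v_{4} = v_{3}  ⇒ sig = [2:1]
  • {1,4}:  v_{1} + v_{4} = v_{0}  ⇒ sig = [2:1]
  • {1,5}:  v_{1} + v_{5} = v_{2}  ⇒ sig = [2:1]
  • {2,3}:  v_{2} + v_{3} = v_{0}  ⇒ sig = [2:1]
  • {3,5}:  v_{3} + v_{5} = v_{4}  ⇒ sig = [2:1]
  • {1,3}:  v_{1} + v_{3} = 2·v_{0}  ⇒ sig = [2:2]

Hence PRS(X_Σ) =
{ [2:] ×2,  [2:1] ×6,  [2:2] }


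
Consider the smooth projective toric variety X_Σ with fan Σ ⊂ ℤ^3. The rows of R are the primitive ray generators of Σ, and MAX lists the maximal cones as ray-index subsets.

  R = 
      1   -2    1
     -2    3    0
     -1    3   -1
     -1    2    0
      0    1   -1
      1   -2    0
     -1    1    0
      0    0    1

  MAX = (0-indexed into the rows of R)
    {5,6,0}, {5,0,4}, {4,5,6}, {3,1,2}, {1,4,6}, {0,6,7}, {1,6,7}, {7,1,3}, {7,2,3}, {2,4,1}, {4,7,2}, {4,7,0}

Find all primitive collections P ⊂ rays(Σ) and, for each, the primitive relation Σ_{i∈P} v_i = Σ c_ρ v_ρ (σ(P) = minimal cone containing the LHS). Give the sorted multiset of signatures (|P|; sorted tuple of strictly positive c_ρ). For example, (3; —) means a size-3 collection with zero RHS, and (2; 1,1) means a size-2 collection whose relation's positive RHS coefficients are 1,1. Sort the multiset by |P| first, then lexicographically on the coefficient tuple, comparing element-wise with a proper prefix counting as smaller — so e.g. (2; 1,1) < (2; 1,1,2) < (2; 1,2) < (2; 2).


Minimal non-faces — 14 found among 8 rays, 12 max cones:

  {3,5}:  v_{3} + v_{5} = 0  ⟹  sig = (2; —)
  {0,3}:  v_{0} + v_{3} = v_{7}  ⟹  sig = (2; 1)
  {1,5}:  v_{1} + v_{5} = v_{6}  ⟹  sig = (2; 1)
  {2,5}:  v_{2} + v_{5} = v_{4}  ⟹  sig = (2; 1)
  {3,4}:  v_{3} + v_{4} = v_{2}  ⟹  sig = (2; 1)
  {3,6}:  v_{3} + v_{6} = v_{1}  ⟹  sig = (2; 1)
  {5,7}:  v_{5} + v_{7} = v_{0}  ⟹  sig = (2; 1)
  {0,1}:  v_{0} + v_{1} = v_{6} + v_{7}  ⟹  sig = (2; 1,1)
  {0,2}:  v_{0} + v_{2} = v_{4} + v_{7}  ⟹  sig = (2; 1,1)
  {2,6}:  v_{2} + v_{6} = v_{1} + v_{4}  ⟹  sig = (2; 1,1)
  {0,4,6}:  v_{0} + v_{4} + v_{6} = 0  ⟹  sig = (3; —)
  {4,6,7}:  v_{4} + v_{6} + v_{7} = v_{3}  ⟹  sig = (3; 1)
  {1,4,7}:  v_{1} + v_{4} + v_{7} = 2·v_{3}  ⟹  sig = (3; 2)
  {1,2,7}:  v_{1} + v_{2} + v_{7} = 3·v_{3}  ⟹  sig = (3; 3)

Sorted signature multiset PRS(X):
    |P|=2: 10 collections, coeffs (), (1), (1), (1), (1), (1), (1), (1,1), (1,1), (1,1)
    |P|=3: 4 collections, coeffs (), (1), (2), (3)


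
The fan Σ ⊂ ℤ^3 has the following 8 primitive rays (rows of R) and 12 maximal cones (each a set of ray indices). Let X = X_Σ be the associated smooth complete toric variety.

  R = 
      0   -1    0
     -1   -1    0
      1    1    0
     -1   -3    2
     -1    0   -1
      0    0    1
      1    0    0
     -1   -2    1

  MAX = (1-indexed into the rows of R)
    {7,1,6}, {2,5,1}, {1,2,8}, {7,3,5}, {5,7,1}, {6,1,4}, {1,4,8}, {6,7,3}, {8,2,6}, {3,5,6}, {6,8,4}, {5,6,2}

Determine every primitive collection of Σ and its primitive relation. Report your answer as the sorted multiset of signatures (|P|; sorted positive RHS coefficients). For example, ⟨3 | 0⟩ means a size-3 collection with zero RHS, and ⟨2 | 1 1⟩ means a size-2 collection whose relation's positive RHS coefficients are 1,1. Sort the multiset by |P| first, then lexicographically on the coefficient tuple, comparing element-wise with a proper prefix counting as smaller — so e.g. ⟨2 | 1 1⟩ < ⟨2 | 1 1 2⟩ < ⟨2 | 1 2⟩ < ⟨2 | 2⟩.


Δ(Σ) — 8 vertices, 14 min non-faces:

  • {2,3}:  v_{2} + v_{3} = 0  →  sig = ⟨2 | 0⟩
  • {1,3}:  v_{1} + v_{3} = v_{7}  →  sig = ⟨2 | 1⟩
  • {2,7}:  v_{2} + v_{7} = v_{1}  →  sig = ⟨2 | 1⟩
  • {3,8}:  v_{3} + v_{8} = v_{1} + v_{6}  →  sig = ⟨2 | 1 1⟩
  • {4,5}:  v_{4} + v_{5} = v_{2} + v_{8}  →  sig = ⟨2 | 1 1⟩
  • {7,8}:  v_{7} + v_{8} = 2·v_{1} + v_{6}  →  sig = ⟨2 | 1 2⟩
  • {2,4}:  v_{2} + v_{4} = 2·v_{8}  →  sig = ⟨2 | 2⟩
  • {5,8}:  v_{5} + v_{8} = 2·v_{2}  →  sig = ⟨2 | 2⟩
  • {3,4}:  v_{3} + v_{4} = 2·v_{1} + 2·v_{6}  →  sig = ⟨2 | 2 2⟩
  • {4,7}:  v_{4} + v_{7} = 3·v_{1} + 2·v_{6}  →  sig = ⟨2 | 2 3⟩
  • {5,6,7}:  v_{5} + v_{6} + v_{7} = 0  →  sig = ⟨3 | 0⟩
  • {1,2,6}:  v_{1} + v_{2} + v_{6} = v_{8}  →  sig = ⟨3 | 1⟩
  • {1,5,6}:  v_{1} + v_{5} + v_{6} = v_{2}  →  sig = ⟨3 | 1⟩
  • {1,6,8}:  v_{1} + v_{6} + v_{8} = v_{4}  →  sig = ⟨3 | 1⟩

so the primitive-relation signature multiset is
    ⟨2 | 0⟩
    ⟨2 | 1⟩
    ⟨2 | 1⟩
    ⟨2 | 1 1⟩
    ⟨2 | 1 1⟩
    ⟨2 | 1 2⟩
    ⟨2 | 2⟩
    ⟨2 | 2⟩
    ⟨2 | 2 2⟩
    ⟨2 | 2 3⟩
    ⟨3 | 0⟩
    ⟨3 | 1⟩
    ⟨3 | 1⟩
    ⟨3 | 1⟩


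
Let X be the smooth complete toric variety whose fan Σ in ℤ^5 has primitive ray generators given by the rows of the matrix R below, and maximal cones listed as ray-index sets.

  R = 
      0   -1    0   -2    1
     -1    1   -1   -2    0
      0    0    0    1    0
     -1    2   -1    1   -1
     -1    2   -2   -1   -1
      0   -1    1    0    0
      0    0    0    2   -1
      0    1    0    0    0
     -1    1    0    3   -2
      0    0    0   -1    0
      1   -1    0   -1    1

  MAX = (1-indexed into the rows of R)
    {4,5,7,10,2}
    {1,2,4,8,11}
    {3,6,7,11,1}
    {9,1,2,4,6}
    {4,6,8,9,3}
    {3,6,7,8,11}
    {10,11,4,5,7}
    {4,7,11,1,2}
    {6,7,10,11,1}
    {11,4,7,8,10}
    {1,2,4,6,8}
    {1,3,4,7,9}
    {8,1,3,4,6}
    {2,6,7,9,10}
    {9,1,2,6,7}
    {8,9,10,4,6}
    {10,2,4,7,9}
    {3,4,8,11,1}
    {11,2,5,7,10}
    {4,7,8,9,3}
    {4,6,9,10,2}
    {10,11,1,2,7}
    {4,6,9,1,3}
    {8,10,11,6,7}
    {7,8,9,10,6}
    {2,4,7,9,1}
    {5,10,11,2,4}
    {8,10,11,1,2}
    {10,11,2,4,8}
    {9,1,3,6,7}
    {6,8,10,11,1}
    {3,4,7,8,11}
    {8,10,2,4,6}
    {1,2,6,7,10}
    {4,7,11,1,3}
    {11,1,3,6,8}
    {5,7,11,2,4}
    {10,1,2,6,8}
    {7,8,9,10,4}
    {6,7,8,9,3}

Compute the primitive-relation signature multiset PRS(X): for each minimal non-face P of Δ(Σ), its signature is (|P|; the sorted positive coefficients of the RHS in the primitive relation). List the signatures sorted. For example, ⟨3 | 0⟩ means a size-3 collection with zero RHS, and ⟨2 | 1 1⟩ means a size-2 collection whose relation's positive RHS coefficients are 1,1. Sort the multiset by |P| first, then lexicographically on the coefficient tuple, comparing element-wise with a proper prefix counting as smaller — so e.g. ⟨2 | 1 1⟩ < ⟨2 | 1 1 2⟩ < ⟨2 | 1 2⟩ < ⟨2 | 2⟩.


|primitive collections| = 18. Relations:

  P = {3,10}:  v_{3} + v_{10} = 0  ⟹  sig = ⟨2 | 0⟩
  P = {9,11}:  v_{9} + v_{11} = v_{7}  ⟹  sig = ⟨2 | 1⟩
  P = {2,3}:  v_{2} + v_{3} = v_{1} + v_{4}  ⟹  sig = ⟨2 | 1 1⟩
  P = {5,6}:  v_{5} + v_{6} = v_{2} + v_{7} + v_{10}  ⟹  sig = ⟨2 | 1 1 1⟩
  P = {3,5}:  v_{3} + v_{5} = v_{2} + v_{4} + v_{7} + v_{11}  ⟹  sig = ⟨2 | 1 1 1 1⟩
  P = {5,9}:  v_{5} + v_{9} = v_{2} + v_{4} + 2·v_{7} + v_{10}  ⟹  sig = ⟨2 | 1 1 1 2⟩
  P = {1,5}:  v_{1} + v_{5} = 2·v_{2} + v_{7} + v_{11}  ⟹  sig = ⟨2 | 1 1 2⟩
  P = {5,8}:  v_{5} + v_{8} = 2·v_{4} + 2·v_{10} + v_{11}  ⟹  sig = ⟨2 | 1 2 2⟩
  P = {1,7,8}:  v_{1} + v_{7} + v_{8} = 0  ⟹  sig = ⟨3 | 0⟩
  P = {4,6,11}:  v_{4} + v_{6} + v_{11} = 0  ⟹  sig = ⟨3 | 0⟩
  P = {1,4,10}:  v_{1} + v_{4} + v_{10} = v_{2}  ⟹  sig = ⟨3 | 1⟩
  P = {4,6,7}:  v_{4} + v_{6} + v_{7} = v_{9}  ⟹  sig = ⟨3 | 1⟩
  P = {1,8,9}:  v_{1} + v_{8} + v_{9} = v_{4} + v_{6}  ⟹  sig = ⟨3 | 1 1⟩
  P = {2,6,11}:  v_{2} + v_{6} + v_{11} = v_{1} + v_{10}  ⟹  sig = ⟨3 | 1 1⟩
  P = {2,7,8}:  v_{2} + v_{7} + v_{8} = v_{4} + v_{10}  ⟹  sig = ⟨3 | 1 1⟩
  P = {1,9,10}:  v_{1} + v_{9} + v_{10} = v_{2} + v_{6} + v_{7}  ⟹  sig = ⟨3 | 1 1 1⟩
  P = {2,8,9}:  v_{2} + v_{8} + v_{9} = 2·v_{4} + v_{6} + v_{10}  ⟹  sig = ⟨3 | 1 1 2⟩
  P = {2,4,7,10,11}:  v_{2} + v_{4} + v_{7} + v_{10} + v_{11} = v_{5}  ⟹  sig = ⟨5 | 1⟩

so the primitive-relation signature multiset is
{ ⟨2 | 0⟩,  ⟨2 | 1⟩,  ⟨2 | 1 1⟩,  ⟨2 | 1 1 1⟩,  ⟨2 | 1 1 1 1⟩,  ⟨2 | 1 1 1 2⟩,  ⟨2 | 1 1 2⟩,  ⟨2 | 1 2 2⟩,  ⟨3 | 0⟩ ×2,  ⟨3 | 1⟩ ×2,  ⟨3 | 1 1⟩ ×3,  ⟨3 | 1 1 1⟩,  ⟨3 | 1 1 2⟩,  ⟨5 | 1⟩ }


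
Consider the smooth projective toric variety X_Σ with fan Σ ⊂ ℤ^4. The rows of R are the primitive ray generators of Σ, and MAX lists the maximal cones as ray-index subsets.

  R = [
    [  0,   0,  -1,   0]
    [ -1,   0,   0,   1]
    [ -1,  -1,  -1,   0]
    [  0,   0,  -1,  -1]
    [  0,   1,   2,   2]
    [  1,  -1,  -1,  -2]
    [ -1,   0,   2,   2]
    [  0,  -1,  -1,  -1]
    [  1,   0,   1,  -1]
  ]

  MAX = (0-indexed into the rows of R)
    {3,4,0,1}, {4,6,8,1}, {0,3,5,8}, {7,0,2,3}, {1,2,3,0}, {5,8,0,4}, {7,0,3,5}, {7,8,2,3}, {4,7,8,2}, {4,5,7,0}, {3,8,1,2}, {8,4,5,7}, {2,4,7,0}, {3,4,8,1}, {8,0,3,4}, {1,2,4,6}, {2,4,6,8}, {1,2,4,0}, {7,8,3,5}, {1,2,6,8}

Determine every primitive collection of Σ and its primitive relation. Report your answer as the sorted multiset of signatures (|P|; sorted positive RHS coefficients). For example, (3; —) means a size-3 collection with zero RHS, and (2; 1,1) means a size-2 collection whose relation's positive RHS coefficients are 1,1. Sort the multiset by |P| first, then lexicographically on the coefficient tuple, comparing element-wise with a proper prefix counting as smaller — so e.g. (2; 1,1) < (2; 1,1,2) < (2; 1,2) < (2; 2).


14 minimal non-faces of Δ(Σ) (on 9 rays):

  • {1,5}:  v_{1} + v_{5} = v_{7}  so sig = (2; 1)
  • {1,7}:  v_{1} + v_{7} = v_{2}  so sig = (2; 1)
  • {0,6}:  v_{0} + v_{6} = v_{2} + v_{4}  so sig = (2; 1,1)
  • {5,6}:  v_{5} + v_{6} = v_{2} + v_{4} + v_{7} + v_{8}  so sig = (2; 1,1,1,1)
  • {6,7}:  v_{6} + v_{7} = 2·v_{2} + v_{4} + v_{8}  so sig = (2; 1,1,2)
  • {3,6}:  v_{3} + v_{6} = 2·v_{1} + v_{8}  so sig = (2; 1,2)
  • {2,5}:  v_{2} + v_{5} = 2·v_{7}  so sig = (2; 2)
  • {0,1,8}:  v_{0} + v_{1} + v_{8} = 0  so sig = (3; —)
  • {3,4,7}:  v_{3} + v_{4} + v_{7} = 0  so sig = (3; —)
  • {0,2,8}:  v_{0} + v_{2} + v_{8} = v_{7}  so sig = (3; 1)
  • {0,7,8}:  v_{0} + v_{7} + v_{8} = v_{5}  so sig = (3; 1)
  • {2,3,4}:  v_{2} + v_{3} + v_{4} = v_{1}  so sig = (3; 1)
  • {3,4,5}:  v_{3} + v_{4} + v_{5} = v_{0} + v_{8}  so sig = (3; 1,1)
  • {1,2,4,8}:  v_{1} + v_{2} + v_{4} + v_{8} = v_{6}  so sig = (4; 1)

Sorted signature multiset PRS(X):
    |P|=2: 7 collections, coeffs (1), (1), (1,1), (1,1,1,1), (1,1,2), (1,2), (2)
    |P|=3: 6 collections, coeffs (), (), (1), (1), (1), (1,1)
    |P|=4: 1 collection, coeffs (1)


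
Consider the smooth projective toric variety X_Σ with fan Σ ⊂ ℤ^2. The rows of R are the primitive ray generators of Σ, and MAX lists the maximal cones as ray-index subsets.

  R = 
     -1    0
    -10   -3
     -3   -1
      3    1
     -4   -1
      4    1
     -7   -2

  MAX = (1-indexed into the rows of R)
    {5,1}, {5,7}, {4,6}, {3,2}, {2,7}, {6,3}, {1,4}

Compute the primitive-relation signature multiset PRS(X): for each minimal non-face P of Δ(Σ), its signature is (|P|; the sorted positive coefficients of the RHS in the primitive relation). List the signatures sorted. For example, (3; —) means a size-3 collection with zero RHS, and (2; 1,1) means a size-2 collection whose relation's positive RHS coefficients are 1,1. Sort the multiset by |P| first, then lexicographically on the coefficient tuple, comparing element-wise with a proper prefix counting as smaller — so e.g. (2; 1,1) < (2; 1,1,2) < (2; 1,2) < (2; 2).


Minimal non-faces — 14 found among 7 rays, 7 max cones:

  P = {3,4}:  v_{3} + v_{4} = 0  ⇒ sig = (2; —)
  P = {5,6}:  v_{5} + v_{6} = 0  ⇒ sig = (2; —)
  P = {1,3}:  v_{1} + v_{3} = v_{5}  ⇒ sig = (2; 1)
  P = {1,6}:  v_{1} + v_{6} = v_{4}  ⇒ sig = (2; 1)
  P = {2,4}:  v_{2} + v_{4} = v_{7}  ⇒ sig = (2; 1)
  P = {3,5}:  v_{3} + v_{5} = v_{7}  ⇒ sig = (2; 1)
  P = {3,7}:  v_{3} + v_{7} = v_{2}  ⇒ sig = (2; 1)
  P = {4,5}:  v_{4} + v_{5} = v_{1}  ⇒ sig = (2; 1)
  P = {4,7}:  v_{4} + v_{7} = v_{5}  ⇒ sig = (2; 1)
  P = {6,7}:  v_{6} + v_{7} = v_{3}  ⇒ sig = (2; 1)
  P = {1,2}:  v_{1} + v_{2} = v_{5} + v_{7}  ⇒ sig = (2; 1,1)
  P = {1,7}:  v_{1} + v_{7} = 2·v_{5}  ⇒ sig = (2; 2)
  P = {2,5}:  v_{2} + v_{5} = 2·v_{7}  ⇒ sig = (2; 2)
  P = {2,6}:  v_{2} + v_{6} = 2·v_{3}  ⇒ sig = (2; 2)

Sorted signature multiset PRS(X):
[(2; —), (2; —), (2; 1), (2; 1), (2; 1), (2; 1), (2; 1), (2; 1), (2; 1), (2; 1), (2; 1,1), (2; 2), (2; 2), (2; 2)]


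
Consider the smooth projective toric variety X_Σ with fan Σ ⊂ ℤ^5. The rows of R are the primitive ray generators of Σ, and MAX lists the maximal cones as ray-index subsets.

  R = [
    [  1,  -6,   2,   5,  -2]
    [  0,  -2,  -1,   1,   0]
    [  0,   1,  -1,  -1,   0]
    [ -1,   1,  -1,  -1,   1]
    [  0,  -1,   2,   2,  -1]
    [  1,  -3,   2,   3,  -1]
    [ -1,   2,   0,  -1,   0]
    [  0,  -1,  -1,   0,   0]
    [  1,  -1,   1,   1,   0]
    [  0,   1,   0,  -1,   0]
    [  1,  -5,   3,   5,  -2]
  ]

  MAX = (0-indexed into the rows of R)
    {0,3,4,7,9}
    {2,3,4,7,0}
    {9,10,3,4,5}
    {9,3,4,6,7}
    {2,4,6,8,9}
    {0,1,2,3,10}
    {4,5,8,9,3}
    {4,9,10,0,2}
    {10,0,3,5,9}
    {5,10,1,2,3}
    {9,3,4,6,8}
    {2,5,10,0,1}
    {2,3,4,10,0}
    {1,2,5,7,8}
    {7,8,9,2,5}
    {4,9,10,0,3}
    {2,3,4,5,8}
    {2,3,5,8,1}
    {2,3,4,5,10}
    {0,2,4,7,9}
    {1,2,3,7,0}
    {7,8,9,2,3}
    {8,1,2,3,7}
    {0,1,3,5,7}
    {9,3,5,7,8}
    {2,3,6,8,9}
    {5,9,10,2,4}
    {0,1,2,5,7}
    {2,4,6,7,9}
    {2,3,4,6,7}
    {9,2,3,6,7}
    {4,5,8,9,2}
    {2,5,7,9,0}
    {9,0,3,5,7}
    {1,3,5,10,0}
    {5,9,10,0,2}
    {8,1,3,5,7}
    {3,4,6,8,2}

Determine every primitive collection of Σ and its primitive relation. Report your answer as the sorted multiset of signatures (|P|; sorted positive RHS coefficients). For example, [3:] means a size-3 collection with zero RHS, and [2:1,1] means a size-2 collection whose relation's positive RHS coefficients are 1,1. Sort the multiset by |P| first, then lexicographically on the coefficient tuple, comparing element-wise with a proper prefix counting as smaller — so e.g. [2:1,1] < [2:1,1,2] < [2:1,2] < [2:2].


Primitive collections (19):

  • {1,9}:  v_{1} + v_{9} = v_{7}  so sig = [2:1]
  • {5,6}:  v_{5} + v_{6} = v_{4}  so sig = [2:1]
  • {7,10}:  v_{7} + v_{10} = v_{0}  so sig = [2:1]
  • {1,4}:  v_{1} + v_{4} = v_{2} + v_{3} + v_{10}  so sig = [2:1,1,1]
  • {1,6}:  v_{1} + v_{6} = v_{2} + v_{3} + v_{4} + v_{7}  so sig = [2:1,1,1,1]
  • {0,8}:  v_{0} + v_{8} = 2·v_{5} + v_{7}  so sig = [2:1,2]
  • {6,10}:  v_{6} + v_{10} = 2·v_{4} + v_{7}  so sig = [2:1,2]
  • {8,10}:  v_{8} + v_{10} = 2·v_{5}  so sig = [2:2]
  • {0,6}:  v_{0} + v_{6} = 2·v_{4} + 2·v_{7}  so sig = [2:2,2]
  • {6,7,8}:  v_{6} + v_{7} + v_{8} = 0  so sig = [3:]
  • {4,5,7}:  v_{4} + v_{5} + v_{7} = v_{10}  so sig = [3:1]
  • {4,7,8}:  v_{4} + v_{7} + v_{8} = v_{5}  so sig = [3:1]
  • {0,4,5}:  v_{0} + v_{4} + v_{5} = 2·v_{10}  so sig = [3:2]
  • {2,3,5,9}:  v_{2} + v_{3} + v_{5} + v_{9} = 0  so sig = [4:]
  • {2,3,4,9}:  v_{2} + v_{3} + v_{4} + v_{9} = v_{6}  so sig = [4:1]
  • {2,3,5,7}:  v_{2} + v_{3} + v_{5} + v_{7} = v_{1}  so sig = [4:1]
  • {0,2,3,5}:  v_{0} + v_{2} + v_{3} + v_{5} = v_{1} + v_{10}  so sig = [4:1,1]
  • {2,3,9,10}:  v_{2} + v_{3} + v_{9} + v_{10} = v_{4} + v_{7}  so sig = [4:1,1]
  • {0,2,3,9}:  v_{0} + v_{2} + v_{3} + v_{9} = v_{4} + 2·v_{7}  so sig = [4:1,2]

Hence PRS(X_Σ) =
{ [2:1] ×3,  [2:1,1,1],  [2:1,1,1,1],  [2:1,2] ×2,  [2:2],  [2:2,2],  [3:],  [3:1] ×2,  [3:2],  [4:],  [4:1] ×2,  [4:1,1] ×2,  [4:1,2] }


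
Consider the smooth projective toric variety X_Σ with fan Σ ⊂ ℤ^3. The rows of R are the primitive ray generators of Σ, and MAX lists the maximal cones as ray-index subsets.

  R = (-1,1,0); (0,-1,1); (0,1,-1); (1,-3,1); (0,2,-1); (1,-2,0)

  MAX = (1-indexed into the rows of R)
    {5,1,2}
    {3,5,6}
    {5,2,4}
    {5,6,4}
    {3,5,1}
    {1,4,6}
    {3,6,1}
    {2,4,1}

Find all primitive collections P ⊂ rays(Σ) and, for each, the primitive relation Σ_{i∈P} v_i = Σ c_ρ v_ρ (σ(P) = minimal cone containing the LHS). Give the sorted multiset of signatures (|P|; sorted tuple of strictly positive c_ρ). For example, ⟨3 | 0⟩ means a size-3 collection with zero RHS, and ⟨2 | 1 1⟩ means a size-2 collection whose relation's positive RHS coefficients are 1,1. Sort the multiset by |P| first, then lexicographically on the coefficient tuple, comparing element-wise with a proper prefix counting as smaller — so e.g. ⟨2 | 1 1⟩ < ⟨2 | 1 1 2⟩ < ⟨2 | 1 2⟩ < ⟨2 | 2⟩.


5 collections generate NE(X_Σ); each relation:

  P = {2,3}:  v_{2} + v_{3} = 0  →  sig = ⟨2 | 0⟩
  P = {2,6}:  v_{2} + v_{6} = v_{4}  →  sig = ⟨2 | 1⟩
  P = {3,4}:  v_{3} + v_{4} = v_{6}  →  sig = ⟨2 | 1⟩
  P = {1,4,5}:  v_{1} + v_{4} + v_{5} = 0  →  sig = ⟨3 | 0⟩
  P = {1,5,6}:  v_{1} + v_{5} + v_{6} = v_{3}  →  sig = ⟨3 | 1⟩

so the primitive-relation signature multiset is
{ ⟨2 | 0⟩,  ⟨2 | 1⟩ ×2,  ⟨3 | 0⟩,  ⟨3 | 1⟩ }


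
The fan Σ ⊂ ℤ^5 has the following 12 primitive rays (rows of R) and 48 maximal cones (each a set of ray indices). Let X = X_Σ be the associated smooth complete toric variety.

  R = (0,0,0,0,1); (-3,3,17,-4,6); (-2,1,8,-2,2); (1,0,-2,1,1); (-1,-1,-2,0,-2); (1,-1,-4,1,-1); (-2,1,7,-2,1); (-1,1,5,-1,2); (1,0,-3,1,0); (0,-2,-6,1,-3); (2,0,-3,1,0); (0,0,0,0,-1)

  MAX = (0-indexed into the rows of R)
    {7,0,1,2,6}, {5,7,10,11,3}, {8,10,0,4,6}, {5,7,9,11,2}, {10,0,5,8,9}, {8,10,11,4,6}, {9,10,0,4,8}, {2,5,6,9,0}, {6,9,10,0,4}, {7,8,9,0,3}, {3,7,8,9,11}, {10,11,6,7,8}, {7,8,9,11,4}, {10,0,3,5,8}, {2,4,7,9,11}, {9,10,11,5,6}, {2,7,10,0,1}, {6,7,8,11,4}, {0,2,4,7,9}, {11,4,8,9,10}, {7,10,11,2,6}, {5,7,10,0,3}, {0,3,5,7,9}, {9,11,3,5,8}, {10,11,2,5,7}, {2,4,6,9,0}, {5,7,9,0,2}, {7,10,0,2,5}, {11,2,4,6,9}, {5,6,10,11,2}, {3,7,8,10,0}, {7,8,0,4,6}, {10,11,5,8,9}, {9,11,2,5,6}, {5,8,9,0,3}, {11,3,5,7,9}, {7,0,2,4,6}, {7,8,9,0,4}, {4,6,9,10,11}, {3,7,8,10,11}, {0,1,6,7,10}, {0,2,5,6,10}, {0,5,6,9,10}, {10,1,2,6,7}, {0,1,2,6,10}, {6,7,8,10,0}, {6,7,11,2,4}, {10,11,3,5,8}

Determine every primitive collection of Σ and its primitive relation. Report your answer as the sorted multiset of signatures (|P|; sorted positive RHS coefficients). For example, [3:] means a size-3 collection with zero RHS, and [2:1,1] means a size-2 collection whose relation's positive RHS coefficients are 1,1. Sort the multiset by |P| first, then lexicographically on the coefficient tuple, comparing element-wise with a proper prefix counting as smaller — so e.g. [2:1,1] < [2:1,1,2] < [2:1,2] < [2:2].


Minimal non-faces — 23 found among 12 rays, 48 max cones:

  P = {0,11}:  v_{0} + v_{11} = 0 — sig = [2:]
  P = {2,8}:  v_{2} + v_{8} = v_{7} — sig = [2:1]
  P = {3,6}:  v_{3} + v_{6} = v_{7} — sig = [2:1]
  P = {4,5}:  v_{4} + v_{5} = v_{9} — sig = [2:1]
  P = {1,4}:  v_{1} + v_{4} = v_{0} + v_{2} + v_{6} — sig = [2:1,1,1]
  P = {3,4}:  v_{3} + v_{4} = v_{7} + v_{8} + v_{9} — sig = [2:1,1,1]
  P = {1,9}:  v_{1} + v_{9} = v_{0} + v_{2} + v_{5} + v_{6} — sig = [2:1,1,1,1]
  P = {1,11}:  v_{1} + v_{11} = v_{2} + v_{6} + v_{7} + v_{10} — sig = [2:1,1,1,1]
  P = {1,3}:  v_{1} + v_{3} = v_{0} + v_{2} + 2·v_{7} + v_{10} — sig = [2:1,1,1,2]
  P = {1,8}:  v_{1} + v_{8} = v_{0} + v_{6} + 2·v_{7} + v_{10} — sig = [2:1,1,1,2]
  P = {1,5}:  v_{1} + v_{5} = v_{0} + 2·v_{2} + v_{10} — sig = [2:1,1,2]
  P = {2,3}:  v_{2} + v_{3} = v_{5} + 2·v_{7} — sig = [2:1,2]
  P = {4,7,10}:  v_{4} + v_{7} + v_{10} = 0 — sig = [3:]
  P = {5,6,8}:  v_{5} + v_{6} + v_{8} = 0 — sig = [3:]
  P = {5,6,7}:  v_{5} + v_{6} + v_{7} = v_{2} — sig = [3:1]
  P = {5,7,8}:  v_{5} + v_{7} + v_{8} = v_{3} — sig = [3:1]
  P = {6,8,9}:  v_{6} + v_{8} + v_{9} = v_{4} — sig = [3:1]
  P = {7,9,10}:  v_{7} + v_{9} + v_{10} = v_{5} — sig = [3:1]
  P = {2,4,10}:  v_{2} + v_{4} + v_{10} = v_{5} + v_{6} — sig = [3:1,1]
  P = {6,7,9}:  v_{6} + v_{7} + v_{9} = v_{2} + v_{4} — sig = [3:1,1]
  P = {2,9,10}:  v_{2} + v_{9} + v_{10} = 2·v_{5} + v_{6} — sig = [3:1,2]
  P = {3,9,10}:  v_{3} + v_{9} + v_{10} = 2·v_{5} + v_{8} — sig = [3:1,2]
  P = {0,2,6,7,10}:  v_{0} + v_{2} + v_{6} + v_{7} + v_{10} = v_{1} — sig = [5:1]

Hence PRS(X_Σ) =
    [2:]
    [2:1]
    [2:1]
    [2:1]
    [2:1,1,1]
    [2:1,1,1]
    [2:1,1,1,1]
    [2:1,1,1,1]
    [2:1,1,1,2]
    [2:1,1,1,2]
    [2:1,1,2]
    [2:1,2]
    [3:]
    [3:]
    [3:1]
    [3:1]
    [3:1]
    [3:1]
    [3:1,1]
    [3:1,1]
    [3:1,2]
    [3:1,2]
    [5:1]


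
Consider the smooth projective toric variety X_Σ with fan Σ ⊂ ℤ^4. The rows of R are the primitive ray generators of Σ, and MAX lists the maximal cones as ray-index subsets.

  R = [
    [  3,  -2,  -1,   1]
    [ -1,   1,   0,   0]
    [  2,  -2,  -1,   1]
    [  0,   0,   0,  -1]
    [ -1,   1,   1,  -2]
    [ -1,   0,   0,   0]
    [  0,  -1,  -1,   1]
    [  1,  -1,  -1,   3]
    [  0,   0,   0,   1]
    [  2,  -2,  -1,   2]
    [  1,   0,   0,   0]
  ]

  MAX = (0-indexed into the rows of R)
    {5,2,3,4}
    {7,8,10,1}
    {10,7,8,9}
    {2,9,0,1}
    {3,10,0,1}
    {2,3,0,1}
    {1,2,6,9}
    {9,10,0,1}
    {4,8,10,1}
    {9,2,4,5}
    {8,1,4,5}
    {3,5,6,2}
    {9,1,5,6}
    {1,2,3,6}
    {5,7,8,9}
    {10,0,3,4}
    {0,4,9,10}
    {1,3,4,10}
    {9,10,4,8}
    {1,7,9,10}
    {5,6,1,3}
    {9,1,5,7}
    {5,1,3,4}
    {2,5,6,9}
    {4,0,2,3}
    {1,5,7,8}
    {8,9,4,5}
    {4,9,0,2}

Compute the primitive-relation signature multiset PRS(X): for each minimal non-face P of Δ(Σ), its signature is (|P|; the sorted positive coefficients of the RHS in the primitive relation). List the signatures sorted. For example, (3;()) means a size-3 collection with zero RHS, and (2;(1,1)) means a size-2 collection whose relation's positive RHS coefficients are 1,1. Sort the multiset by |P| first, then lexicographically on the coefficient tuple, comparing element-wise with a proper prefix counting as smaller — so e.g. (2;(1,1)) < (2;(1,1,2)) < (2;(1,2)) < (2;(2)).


The 21 primitive collections of Σ (r=11, n=4):

  P = {3,8}:  v_{3} + v_{8} = 0  ⟹  sig = (2;())
  P = {5,10}:  v_{5} + v_{10} = 0  ⟹  sig = (2;())
  P = {0,5}:  v_{0} + v_{5} = v_{2}  ⟹  sig = (2;(1))
  P = {2,8}:  v_{2} + v_{8} = v_{9}  ⟹  sig = (2;(1))
  P = {2,10}:  v_{2} + v_{10} = v_{0}  ⟹  sig = (2;(1))
  P = {3,9}:  v_{3} + v_{9} = v_{2}  ⟹  sig = (2;(1))
  P = {4,7}:  v_{4} + v_{7} = v_{8}  ⟹  sig = (2;(1))
  P = {0,8}:  v_{0} + v_{8} = v_{9} + v_{10}  ⟹  sig = (2;(1,1))
  P = {3,7}:  v_{3} + v_{7} = v_{1} + v_{9}  ⟹  sig = (2;(1,1))
  P = {4,6}:  v_{4} + v_{6} = v_{3} + v_{5}  ⟹  sig = (2;(1,1))
  P = {6,10}:  v_{6} + v_{10} = v_{1} + v_{2}  ⟹  sig = (2;(1,1))
  P = {6,8}:  v_{6} + v_{8} = v_{1} + v_{5} + v_{9}  ⟹  sig = (2;(1,1,1))
  P = {0,7}:  v_{0} + v_{7} = v_{1} + 2·v_{9} + v_{10}  ⟹  sig = (2;(1,1,2))
  P = {0,6}:  v_{0} + v_{6} = v_{1} + 2·v_{2}  ⟹  sig = (2;(1,2))
  P = {2,7}:  v_{2} + v_{7} = v_{1} + 2·v_{9}  ⟹  sig = (2;(1,2))
  P = {6,7}:  v_{6} + v_{7} = 2·v_{1} + v_{5} + 2·v_{9}  ⟹  sig = (2;(1,2,2))
  P = {1,4,9}:  v_{1} + v_{4} + v_{9} = 0  ⟹  sig = (3;())
  P = {1,2,4}:  v_{1} + v_{2} + v_{4} = v_{3}  ⟹  sig = (3;(1))
  P = {1,2,5}:  v_{1} + v_{2} + v_{5} = v_{6}  ⟹  sig = (3;(1))
  P = {1,8,9}:  v_{1} + v_{8} + v_{9} = v_{7}  ⟹  sig = (3;(1))
  P = {0,1,4}:  v_{0} + v_{1} + v_{4} = v_{3} + v_{10}  ⟹  sig = (3;(1,1))

Sorted signature multiset PRS(X):
    (2;())
    (2;())
    (2;(1))
    (2;(1))
    (2;(1))
    (2;(1))
    (2;(1))
    (2;(1,1))
    (2;(1,1))
    (2;(1,1))
    (2;(1,1))
    (2;(1,1,1))
    (2;(1,1,2))
    (2;(1,2))
    (2;(1,2))
    (2;(1,2,2))
    (3;())
    (3;(1))
    (3;(1))
    (3;(1))
    (3;(1,1))


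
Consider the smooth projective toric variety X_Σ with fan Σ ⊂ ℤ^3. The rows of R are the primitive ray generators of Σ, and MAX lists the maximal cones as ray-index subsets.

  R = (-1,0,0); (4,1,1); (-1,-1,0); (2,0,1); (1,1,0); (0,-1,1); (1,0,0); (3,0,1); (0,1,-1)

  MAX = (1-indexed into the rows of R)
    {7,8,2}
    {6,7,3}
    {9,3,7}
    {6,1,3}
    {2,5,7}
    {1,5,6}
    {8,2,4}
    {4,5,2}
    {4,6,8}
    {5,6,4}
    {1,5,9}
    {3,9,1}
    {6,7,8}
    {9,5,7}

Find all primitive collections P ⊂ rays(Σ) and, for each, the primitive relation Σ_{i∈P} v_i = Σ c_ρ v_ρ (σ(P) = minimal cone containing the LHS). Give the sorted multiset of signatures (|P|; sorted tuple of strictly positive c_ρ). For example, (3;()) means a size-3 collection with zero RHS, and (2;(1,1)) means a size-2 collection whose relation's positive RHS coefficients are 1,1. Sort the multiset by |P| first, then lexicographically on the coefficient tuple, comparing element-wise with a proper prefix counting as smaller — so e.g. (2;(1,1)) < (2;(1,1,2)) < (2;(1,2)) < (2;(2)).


Primitive collections (16):

  • {1,7}:  v_{1} + v_{7} = 0  ⇒ sig = (2;())
  • {3,5}:  v_{3} + v_{5} = 0  ⇒ sig = (2;())
  • {6,9}:  v_{6} + v_{9} = 0  ⇒ sig = (2;())
  • {1,8}:  v_{1} + v_{8} = v_{4}  ⇒ sig = (2;(1))
  • {2,3}:  v_{2} + v_{3} = v_{8}  ⇒ sig = (2;(1))
  • {4,7}:  v_{4} + v_{7} = v_{8}  ⇒ sig = (2;(1))
  • {5,8}:  v_{5} + v_{8} = v_{2}  ⇒ sig = (2;(1))
  • {1,2}:  v_{1} + v_{2} = v_{4} + v_{5}  ⇒ sig = (2;(1,1))
  • {1,4}:  v_{1} + v_{4} = v_{5} + v_{6}  ⇒ sig = (2;(1,1))
  • {3,4}:  v_{3} + v_{4} = v_{6} + v_{7}  ⇒ sig = (2;(1,1))
  • {4,9}:  v_{4} + v_{9} = v_{5} + v_{7}  ⇒ sig = (2;(1,1))
  • {3,8}:  v_{3} + v_{8} = v_{6} + 2·v_{7}  ⇒ sig = (2;(1,2))
  • {8,9}:  v_{8} + v_{9} = v_{5} + 2·v_{7}  ⇒ sig = (2;(1,2))
  • {2,6}:  v_{2} + v_{6} = 2·v_{4}  ⇒ sig = (2;(2))
  • {2,9}:  v_{2} + v_{9} = 2·v_{5} + 2·v_{7}  ⇒ sig = (2;(2,2))
  • {5,6,7}:  v_{5} + v_{6} + v_{7} = v_{4}  ⇒ sig = (3;(1))

Hence PRS(X_Σ) =
[(2;()), (2;()), (2;()), (2;(1)), (2;(1)), (2;(1)), (2;(1)), (2;(1,1)), (2;(1,1)), (2;(1,1)), (2;(1,1)), (2;(1,2)), (2;(1,2)), (2;(2)), (2;(2,2)), (3;(1))]


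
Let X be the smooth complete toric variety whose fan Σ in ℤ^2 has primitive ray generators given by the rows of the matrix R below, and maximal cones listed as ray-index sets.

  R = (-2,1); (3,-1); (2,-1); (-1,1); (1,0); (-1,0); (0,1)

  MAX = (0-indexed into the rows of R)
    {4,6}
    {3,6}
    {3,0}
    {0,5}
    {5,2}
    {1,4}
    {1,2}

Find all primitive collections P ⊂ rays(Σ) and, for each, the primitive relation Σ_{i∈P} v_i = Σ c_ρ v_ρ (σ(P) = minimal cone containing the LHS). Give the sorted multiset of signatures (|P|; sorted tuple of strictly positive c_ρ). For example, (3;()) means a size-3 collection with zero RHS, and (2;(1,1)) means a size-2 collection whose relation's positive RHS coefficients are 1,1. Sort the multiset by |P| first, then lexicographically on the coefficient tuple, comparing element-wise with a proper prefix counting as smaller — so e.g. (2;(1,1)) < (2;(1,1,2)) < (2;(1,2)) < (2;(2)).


Primitive collections (14):

  {0,2}:  v_{0} + v_{2} = 0 ; sig = (2;())
  {4,5}:  v_{4} + v_{5} = 0 ; sig = (2;())
  {0,1}:  v_{0} + v_{1} = v_{4} ; sig = (2;(1))
  {0,4}:  v_{0} + v_{4} = v_{3} ; sig = (2;(1))
  {1,5}:  v_{1} + v_{5} = v_{2} ; sig = (2;(1))
  {2,3}:  v_{2} + v_{3} = v_{4} ; sig = (2;(1))
  {2,4}:  v_{2} + v_{4} = v_{1} ; sig = (2;(1))
  {3,4}:  v_{3} + v_{4} = v_{6} ; sig = (2;(1))
  {3,5}:  v_{3} + v_{5} = v_{0} ; sig = (2;(1))
  {5,6}:  v_{5} + v_{6} = v_{3} ; sig = (2;(1))
  {0,6}:  v_{0} + v_{6} = 2·v_{3} ; sig = (2;(2))
  {1,3}:  v_{1} + v_{3} = 2·v_{4} ; sig = (2;(2))
  {2,6}:  v_{2} + v_{6} = 2·v_{4} ; sig = (2;(2))
  {1,6}:  v_{1} + v_{6} = 3·v_{4} ; sig = (2;(3))

Hence PRS(X_Σ) =
{ (2;()) ×2,  (2;(1)) ×8,  (2;(2)) ×3,  (2;(3)) }


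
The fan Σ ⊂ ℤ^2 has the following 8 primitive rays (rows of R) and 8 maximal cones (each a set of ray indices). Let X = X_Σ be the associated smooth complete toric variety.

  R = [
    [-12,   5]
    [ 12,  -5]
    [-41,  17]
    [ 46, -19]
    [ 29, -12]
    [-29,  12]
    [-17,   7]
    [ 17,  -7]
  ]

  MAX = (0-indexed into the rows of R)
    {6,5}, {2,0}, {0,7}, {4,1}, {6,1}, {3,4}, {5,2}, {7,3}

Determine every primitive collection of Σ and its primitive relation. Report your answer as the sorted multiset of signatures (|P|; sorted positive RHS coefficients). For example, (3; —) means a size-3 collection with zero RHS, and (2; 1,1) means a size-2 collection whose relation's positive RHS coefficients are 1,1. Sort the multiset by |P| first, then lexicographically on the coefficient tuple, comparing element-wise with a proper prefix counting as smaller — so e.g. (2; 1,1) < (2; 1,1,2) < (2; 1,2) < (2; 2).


|primitive collections| = 20. Relations:

  {0,1}:  v_{0} + v_{1} = 0  ⇒ sig = (2; —)
  {4,5}:  v_{4} + v_{5} = 0  ⇒ sig = (2; —)
  {6,7}:  v_{6} + v_{7} = 0  ⇒ sig = (2; —)
  {0,4}:  v_{0} + v_{4} = v_{7}  ⇒ sig = (2; 1)
  {0,5}:  v_{0} + v_{5} = v_{2}  ⇒ sig = (2; 1)
  {0,6}:  v_{0} + v_{6} = v_{5}  ⇒ sig = (2; 1)
  {1,2}:  v_{1} + v_{2} = v_{5}  ⇒ sig = (2; 1)
  {1,5}:  v_{1} + v_{5} = v_{6}  ⇒ sig = (2; 1)
  {1,7}:  v_{1} + v_{7} = v_{4}  ⇒ sig = (2; 1)
  {2,4}:  v_{2} + v_{4} = v_{0}  ⇒ sig = (2; 1)
  {3,5}:  v_{3} + v_{5} = v_{7}  ⇒ sig = (2; 1)
  {3,6}:  v_{3} + v_{6} = v_{4}  ⇒ sig = (2; 1)
  {4,6}:  v_{4} + v_{6} = v_{1}  ⇒ sig = (2; 1)
  {4,7}:  v_{4} + v_{7} = v_{3}  ⇒ sig = (2; 1)
  {5,7}:  v_{5} + v_{7} = v_{0}  ⇒ sig = (2; 1)
  {2,3}:  v_{2} + v_{3} = v_{0} + v_{7}  ⇒ sig = (2; 1,1)
  {0,3}:  v_{0} + v_{3} = 2·v_{7}  ⇒ sig = (2; 2)
  {1,3}:  v_{1} + v_{3} = 2·v_{4}  ⇒ sig = (2; 2)
  {2,6}:  v_{2} + v_{6} = 2·v_{5}  ⇒ sig = (2; 2)
  {2,7}:  v_{2} + v_{7} = 2·v_{0}  ⇒ sig = (2; 2)

Signatures (|P|; sorted positive RHS coefficients), sorted:
{ (2; —) ×3,  (2; 1) ×12,  (2; 1,1),  (2; 2) ×4 }
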